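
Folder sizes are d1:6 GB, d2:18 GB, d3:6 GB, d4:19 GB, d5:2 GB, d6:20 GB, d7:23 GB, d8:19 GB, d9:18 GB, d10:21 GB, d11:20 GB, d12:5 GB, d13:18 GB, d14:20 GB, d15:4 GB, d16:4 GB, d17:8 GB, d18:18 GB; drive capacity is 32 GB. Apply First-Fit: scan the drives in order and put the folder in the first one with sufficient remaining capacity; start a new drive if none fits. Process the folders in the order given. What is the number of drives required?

Put d1 (6 GB) in drive 1; 26 GB remain.
Put d2 (18 GB) in drive 1; 8 GB remain.
Put d3 (6 GB) in drive 1; 2 GB remain.
Put d4 (19 GB) in drive 2; 13 GB remain.
Put d5 (2 GB) in drive 1; 0 GB remain.
Put d6 (20 GB) in drive 3; 12 GB remain.
Put d7 (23 GB) in drive 4; 9 GB remain.
Put d8 (19 GB) in drive 5; 13 GB remain.
Put d9 (18 GB) in drive 6; 14 GB remain.
Put d10 (21 GB) in drive 7; 11 GB remain.
Put d11 (20 GB) in drive 8; 12 GB remain.
Put d12 (5 GB) in drive 2; 8 GB remain.
Put d13 (18 GB) in drive 9; 14 GB remain.
Put d14 (20 GB) in drive 10; 12 GB remain.
Put d15 (4 GB) in drive 2; 4 GB remain.
Put d16 (4 GB) in drive 2; 0 GB remain.
Put d17 (8 GB) in drive 3; 4 GB remain.
Put d18 (18 GB) in drive 11; 14 GB remain.

11 drives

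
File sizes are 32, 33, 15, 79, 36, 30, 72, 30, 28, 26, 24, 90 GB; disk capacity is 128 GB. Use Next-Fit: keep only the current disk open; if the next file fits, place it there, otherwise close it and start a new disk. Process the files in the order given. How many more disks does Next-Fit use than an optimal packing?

Next-Fit: [32,33,15] [79,36] [30,72] [30,28,26,24] [90] → 5 disks.
Total size 495 GB; any packing needs at least ⌈495/128⌉ = 4 disks.
An optimal packing achieves that bound: [90,36] [79,33,15] [72,32,24] [30,30,28,26] → 4 disks.
Excess: 5 − 4 = 1.

1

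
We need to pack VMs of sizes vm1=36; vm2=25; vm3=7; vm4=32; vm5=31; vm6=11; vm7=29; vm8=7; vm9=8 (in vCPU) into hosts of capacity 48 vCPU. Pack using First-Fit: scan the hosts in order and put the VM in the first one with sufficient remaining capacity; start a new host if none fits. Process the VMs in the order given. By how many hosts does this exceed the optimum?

First-Fit: [36,7] [25,11,7] [32,8] [31] [29] → 5 hosts.
5 VMs exceed 24 vCPU (half the capacity), and no two of those can share a host, so at least 5 hosts are needed.
So 5 is already optimal.

0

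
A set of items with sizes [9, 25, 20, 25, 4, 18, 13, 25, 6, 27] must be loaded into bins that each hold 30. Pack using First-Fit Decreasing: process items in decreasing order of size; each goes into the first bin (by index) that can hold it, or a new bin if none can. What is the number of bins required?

7 bins

Sorted descending: 27, 25, 25, 25, 20, 18, 13, 9, 6, 4.
Put 27 in bin 1; 3 remain.
Put 25 in bin 2; 5 remain.
Put 25 in bin 3; 5 remain.
Put 25 in bin 4; 5 remain.
Put 20 in bin 5; 10 remain.
Put 18 in bin 6; 12 remain.
Put 13 in bin 7; 17 remain.
Put 9 in bin 5; 1 remain.
Put 6 in bin 6; 6 remain.
Put 4 in bin 2; 1 remain.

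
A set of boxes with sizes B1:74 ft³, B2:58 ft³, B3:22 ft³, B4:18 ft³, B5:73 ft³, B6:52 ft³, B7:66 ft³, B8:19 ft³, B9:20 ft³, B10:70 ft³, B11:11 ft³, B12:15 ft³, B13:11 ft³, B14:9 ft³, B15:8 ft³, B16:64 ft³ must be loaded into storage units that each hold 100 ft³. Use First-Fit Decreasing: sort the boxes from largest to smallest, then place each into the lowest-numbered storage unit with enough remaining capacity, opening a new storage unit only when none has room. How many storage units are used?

7 storage units

Sorted descending: 74, 73, 70, 66, 64, 58, 52, 22, 20, 19, 18, 15, 11, 11, 9, 8.
storage unit 1: place 74 ft³, 26 ft³ left
storage unit 2: place 73 ft³, 27 ft³ left
storage unit 3: place 70 ft³, 30 ft³ left
storage unit 4: place 66 ft³, 34 ft³ left
storage unit 5: place 64 ft³, 36 ft³ left
storage unit 6: place 58 ft³, 42 ft³ left
storage unit 7: place 52 ft³, 48 ft³ left
storage unit 1: place 22 ft³, 4 ft³ left
storage unit 2: place 20 ft³, 7 ft³ left
storage unit 3: place 19 ft³, 11 ft³ left
storage unit 4: place 18 ft³, 16 ft³ left
storage unit 4: place 15 ft³, 1 ft³ left
storage unit 3: place 11 ft³, 0 ft³ left
storage unit 5: place 11 ft³, 25 ft³ left
storage unit 5: place 9 ft³, 16 ft³ left
storage unit 5: place 8 ft³, 8 ft³ left
Final storage units: [74,22] [73,20] [70,19,11] [66,18,15] [64,11,9,8] [58] [52].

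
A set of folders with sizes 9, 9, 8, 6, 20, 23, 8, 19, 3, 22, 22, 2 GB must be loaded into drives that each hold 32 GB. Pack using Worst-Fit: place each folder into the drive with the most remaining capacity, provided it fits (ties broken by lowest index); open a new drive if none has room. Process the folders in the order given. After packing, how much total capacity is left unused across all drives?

41

9 GB → drive 1 (remaining 23 GB)
9 GB → drive 1 (remaining 14 GB)
8 GB → drive 1 (remaining 6 GB)
6 GB → drive 1 (remaining 0 GB)
20 GB → drive 2 (remaining 12 GB)
23 GB → drive 3 (remaining 9 GB)
8 GB → drive 2 (remaining 4 GB)
19 GB → drive 4 (remaining 13 GB)
3 GB → drive 4 (remaining 10 GB)
22 GB → drive 5 (remaining 10 GB)
22 GB → drive 6 (remaining 10 GB)
2 GB → drive 4 (remaining 8 GB)
6 drives × 32 GB = 192 GB; used 151 GB; unused 41 GB.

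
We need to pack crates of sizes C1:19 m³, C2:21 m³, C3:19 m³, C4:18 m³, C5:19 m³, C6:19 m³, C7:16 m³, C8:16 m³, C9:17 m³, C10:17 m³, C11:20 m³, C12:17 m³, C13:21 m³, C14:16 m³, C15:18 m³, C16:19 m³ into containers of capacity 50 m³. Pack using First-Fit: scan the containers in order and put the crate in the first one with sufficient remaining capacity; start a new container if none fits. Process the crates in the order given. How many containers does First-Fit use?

8

Put C1 (19 m³) in container 1; 31 m³ remain.
Put C2 (21 m³) in container 1; 10 m³ remain.
Put C3 (19 m³) in container 2; 31 m³ remain.
Put C4 (18 m³) in container 2; 13 m³ remain.
Put C5 (19 m³) in container 3; 31 m³ remain.
Put C6 (19 m³) in container 3; 12 m³ remain.
Put C7 (16 m³) in container 4; 34 m³ remain.
Put C8 (16 m³) in container 4; 18 m³ remain.
Put C9 (17 m³) in container 4; 1 m³ remain.
Put C10 (17 m³) in container 5; 33 m³ remain.
Put C11 (20 m³) in container 5; 13 m³ remain.
Put C12 (17 m³) in container 6; 33 m³ remain.
Put C13 (21 m³) in container 6; 12 m³ remain.
Put C14 (16 m³) in container 7; 34 m³ remain.
Put C15 (18 m³) in container 7; 16 m³ remain.
Put C16 (19 m³) in container 8; 31 m³ remain.
Final containers: [19,21] [19,18] [19,19] [16,16,17] [17,20] [17,21] [16,18] [19].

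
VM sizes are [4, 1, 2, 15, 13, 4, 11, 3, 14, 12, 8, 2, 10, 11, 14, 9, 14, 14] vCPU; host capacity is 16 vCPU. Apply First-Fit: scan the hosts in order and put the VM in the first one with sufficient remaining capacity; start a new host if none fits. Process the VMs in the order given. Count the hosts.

13 hosts

Put 4 vCPU in host 1; 12 vCPU remain.
Put 1 vCPU in host 1; 11 vCPU remain.
Put 2 vCPU in host 1; 9 vCPU remain.
Put 15 vCPU in host 2; 1 vCPU remain.
Put 13 vCPU in host 3; 3 vCPU remain.
Put 4 vCPU in host 1; 5 vCPU remain.
Put 11 vCPU in host 4; 5 vCPU remain.
Put 3 vCPU in host 1; 2 vCPU remain.
Put 14 vCPU in host 5; 2 vCPU remain.
Put 12 vCPU in host 6; 4 vCPU remain.
Put 8 vCPU in host 7; 8 vCPU remain.
Put 2 vCPU in host 1; 0 vCPU remain.
Put 10 vCPU in host 8; 6 vCPU remain.
Put 11 vCPU in host 9; 5 vCPU remain.
Put 14 vCPU in host 10; 2 vCPU remain.
Put 9 vCPU in host 11; 7 vCPU remain.
Put 14 vCPU in host 12; 2 vCPU remain.
Put 14 vCPU in host 13; 2 vCPU remain.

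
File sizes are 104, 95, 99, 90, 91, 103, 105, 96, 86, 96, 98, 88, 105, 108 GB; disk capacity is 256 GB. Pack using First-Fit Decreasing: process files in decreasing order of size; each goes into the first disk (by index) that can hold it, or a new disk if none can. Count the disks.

7

Sorted descending: 108, 105, 105, 104, 103, 99, 98, 96, 96, 95, 91, 90, 88, 86.
108 GB → disk 1 (remaining 148 GB)
105 GB → disk 1 (remaining 43 GB)
105 GB → disk 2 (remaining 151 GB)
104 GB → disk 2 (remaining 47 GB)
103 GB → disk 3 (remaining 153 GB)
99 GB → disk 3 (remaining 54 GB)
98 GB → disk 4 (remaining 158 GB)
96 GB → disk 4 (remaining 62 GB)
96 GB → disk 5 (remaining 160 GB)
95 GB → disk 5 (remaining 65 GB)
91 GB → disk 6 (remaining 165 GB)
90 GB → disk 6 (remaining 75 GB)
88 GB → disk 7 (remaining 168 GB)
86 GB → disk 7 (remaining 82 GB)
Final disks: [108,105] [105,104] [103,99] [98,96] [96,95] [91,90] [88,86].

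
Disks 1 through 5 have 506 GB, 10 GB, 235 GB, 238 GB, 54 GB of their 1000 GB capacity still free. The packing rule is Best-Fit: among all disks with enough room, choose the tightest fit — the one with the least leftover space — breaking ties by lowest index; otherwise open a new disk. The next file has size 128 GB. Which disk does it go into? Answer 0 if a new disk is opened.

3

Disks with room: disk 1 (506 GB), disk 3 (235 GB), disk 4 (238 GB).
Tightest fit is disk 3 with 235 GB free.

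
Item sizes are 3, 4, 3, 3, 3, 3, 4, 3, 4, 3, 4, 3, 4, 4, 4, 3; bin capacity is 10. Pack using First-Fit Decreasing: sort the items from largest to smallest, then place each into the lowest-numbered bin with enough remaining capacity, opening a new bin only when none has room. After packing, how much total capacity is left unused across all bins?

Sorted descending: 4, 4, 4, 4, 4, 4, 4, 3, 3, 3, 3, 3, 3, 3, 3, 3.
4 → bin 1 (remaining 6)
4 → bin 1 (remaining 2)
4 → bin 2 (remaining 6)
4 → bin 2 (remaining 2)
4 → bin 3 (remaining 6)
4 → bin 3 (remaining 2)
4 → bin 4 (remaining 6)
3 → bin 4 (remaining 3)
3 → bin 4 (remaining 0)
3 → bin 5 (remaining 7)
3 → bin 5 (remaining 4)
3 → bin 5 (remaining 1)
3 → bin 6 (remaining 7)
3 → bin 6 (remaining 4)
3 → bin 6 (remaining 1)
3 → bin 7 (remaining 7)
7 bins × 10 = 70; used 55; unused 15.

15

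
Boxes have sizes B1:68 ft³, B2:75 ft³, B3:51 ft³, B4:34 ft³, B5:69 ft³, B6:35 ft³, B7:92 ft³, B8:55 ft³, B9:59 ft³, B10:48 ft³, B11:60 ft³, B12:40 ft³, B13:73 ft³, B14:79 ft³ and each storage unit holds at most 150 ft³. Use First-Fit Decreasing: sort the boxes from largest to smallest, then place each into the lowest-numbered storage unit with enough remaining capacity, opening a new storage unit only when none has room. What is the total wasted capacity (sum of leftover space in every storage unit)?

Sorted descending: 92, 79, 75, 73, 69, 68, 60, 59, 55, 51, 48, 40, 35, 34.
Put 92 ft³ in storage unit 1; 58 ft³ remain.
Put 79 ft³ in storage unit 2; 71 ft³ remain.
Put 75 ft³ in storage unit 3; 75 ft³ remain.
Put 73 ft³ in storage unit 3; 2 ft³ remain.
Put 69 ft³ in storage unit 2; 2 ft³ remain.
Put 68 ft³ in storage unit 4; 82 ft³ remain.
Put 60 ft³ in storage unit 4; 22 ft³ remain.
Put 59 ft³ in storage unit 5; 91 ft³ remain.
Put 55 ft³ in storage unit 1; 3 ft³ remain.
Put 51 ft³ in storage unit 5; 40 ft³ remain.
Put 48 ft³ in storage unit 6; 102 ft³ remain.
Put 40 ft³ in storage unit 5; 0 ft³ remain.
Put 35 ft³ in storage unit 6; 67 ft³ remain.
Put 34 ft³ in storage unit 6; 33 ft³ remain.
6 storage units × 150 ft³ = 900 ft³; used 838 ft³; unused 62 ft³.

62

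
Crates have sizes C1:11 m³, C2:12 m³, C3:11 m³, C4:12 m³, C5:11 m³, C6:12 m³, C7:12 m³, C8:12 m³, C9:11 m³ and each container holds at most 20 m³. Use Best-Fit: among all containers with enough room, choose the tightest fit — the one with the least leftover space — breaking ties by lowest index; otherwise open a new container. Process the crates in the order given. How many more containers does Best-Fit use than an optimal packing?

0

Best-Fit: [11] [12] [11] [12] [11] [12] [12] [12] [11] → 9 containers.
9 crates exceed 10 m³ (half the capacity), and no two of those can share a container, so at least 9 containers are needed.
So 9 is already optimal.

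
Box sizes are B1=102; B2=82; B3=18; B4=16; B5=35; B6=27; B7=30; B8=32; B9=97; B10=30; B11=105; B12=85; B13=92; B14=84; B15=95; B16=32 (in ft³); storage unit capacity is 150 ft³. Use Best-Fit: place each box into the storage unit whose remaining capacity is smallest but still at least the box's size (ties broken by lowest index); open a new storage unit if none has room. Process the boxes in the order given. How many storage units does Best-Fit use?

8

B1 (102 ft³) → storage unit 1 (remaining 48 ft³)
B2 (82 ft³) → storage unit 2 (remaining 68 ft³)
B3 (18 ft³) → storage unit 1 (remaining 30 ft³)
B4 (16 ft³) → storage unit 1 (remaining 14 ft³)
B5 (35 ft³) → storage unit 2 (remaining 33 ft³)
B6 (27 ft³) → storage unit 2 (remaining 6 ft³)
B7 (30 ft³) → storage unit 3 (remaining 120 ft³)
B8 (32 ft³) → storage unit 3 (remaining 88 ft³)
B9 (97 ft³) → storage unit 4 (remaining 53 ft³)
B10 (30 ft³) → storage unit 4 (remaining 23 ft³)
B11 (105 ft³) → storage unit 5 (remaining 45 ft³)
B12 (85 ft³) → storage unit 3 (remaining 3 ft³)
B13 (92 ft³) → storage unit 6 (remaining 58 ft³)
B14 (84 ft³) → storage unit 7 (remaining 66 ft³)
B15 (95 ft³) → storage unit 8 (remaining 55 ft³)
B16 (32 ft³) → storage unit 5 (remaining 13 ft³)
Final storage units: [102,18,16] [82,35,27] [30,32,85] [97,30] [105,32] [92] [84] [95].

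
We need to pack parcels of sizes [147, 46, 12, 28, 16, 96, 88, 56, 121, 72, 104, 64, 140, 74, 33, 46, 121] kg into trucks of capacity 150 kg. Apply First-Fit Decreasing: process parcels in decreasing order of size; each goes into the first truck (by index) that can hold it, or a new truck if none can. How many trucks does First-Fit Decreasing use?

Sorted descending: 147, 140, 121, 121, 104, 96, 88, 74, 72, 64, 56, 46, 46, 33, 28, 16, 12.
147 kg → truck 1 (remaining 3 kg)
140 kg → truck 2 (remaining 10 kg)
121 kg → truck 3 (remaining 29 kg)
121 kg → truck 4 (remaining 29 kg)
104 kg → truck 5 (remaining 46 kg)
96 kg → truck 6 (remaining 54 kg)
88 kg → truck 7 (remaining 62 kg)
74 kg → truck 8 (remaining 76 kg)
72 kg → truck 8 (remaining 4 kg)
64 kg → truck 9 (remaining 86 kg)
56 kg → truck 7 (remaining 6 kg)
46 kg → truck 5 (remaining 0 kg)
46 kg → truck 6 (remaining 8 kg)
33 kg → truck 9 (remaining 53 kg)
28 kg → truck 3 (remaining 1 kg)
16 kg → truck 4 (remaining 13 kg)
12 kg → truck 4 (remaining 1 kg)

9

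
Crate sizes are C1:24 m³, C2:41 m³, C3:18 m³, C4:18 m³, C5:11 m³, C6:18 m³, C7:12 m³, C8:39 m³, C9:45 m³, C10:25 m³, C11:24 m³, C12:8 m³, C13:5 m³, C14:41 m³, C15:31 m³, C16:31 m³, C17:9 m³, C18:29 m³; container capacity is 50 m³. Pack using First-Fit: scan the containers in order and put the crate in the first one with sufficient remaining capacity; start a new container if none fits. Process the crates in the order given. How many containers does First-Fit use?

container 1: place C1 (24 m³), 26 m³ left
container 2: place C2 (41 m³), 9 m³ left
container 1: place C3 (18 m³), 8 m³ left
container 3: place C4 (18 m³), 32 m³ left
container 3: place C5 (11 m³), 21 m³ left
container 3: place C6 (18 m³), 3 m³ left
container 4: place C7 (12 m³), 38 m³ left
container 5: place C8 (39 m³), 11 m³ left
container 6: place C9 (45 m³), 5 m³ left
container 4: place C10 (25 m³), 13 m³ left
container 7: place C11 (24 m³), 26 m³ left
container 1: place C12 (8 m³), 0 m³ left
container 2: place C13 (5 m³), 4 m³ left
container 8: place C14 (41 m³), 9 m³ left
container 9: place C15 (31 m³), 19 m³ left
container 10: place C16 (31 m³), 19 m³ left
container 4: place C17 (9 m³), 4 m³ left
container 11: place C18 (29 m³), 21 m³ left
Final containers: [24,18,8] [41,5] [18,11,18] [12,25,9] [39] [45] [24] [41] [31] [31] [29].

11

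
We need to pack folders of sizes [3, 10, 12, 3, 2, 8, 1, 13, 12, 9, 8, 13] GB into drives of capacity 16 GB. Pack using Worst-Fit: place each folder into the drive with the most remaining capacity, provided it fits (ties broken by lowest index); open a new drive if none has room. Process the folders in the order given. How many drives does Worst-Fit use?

8

drive 1: place 3 GB, 13 GB left
drive 1: place 10 GB, 3 GB left
drive 2: place 12 GB, 4 GB left
drive 2: place 3 GB, 1 GB left
drive 1: place 2 GB, 1 GB left
drive 3: place 8 GB, 8 GB left
drive 3: place 1 GB, 7 GB left
drive 4: place 13 GB, 3 GB left
drive 5: place 12 GB, 4 GB left
drive 6: place 9 GB, 7 GB left
drive 7: place 8 GB, 8 GB left
drive 8: place 13 GB, 3 GB left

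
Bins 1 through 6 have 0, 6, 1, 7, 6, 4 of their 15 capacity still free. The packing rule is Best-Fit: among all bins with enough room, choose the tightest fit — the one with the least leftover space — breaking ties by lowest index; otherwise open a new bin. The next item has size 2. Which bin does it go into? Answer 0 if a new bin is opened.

6

Bins with room: bin 2 (6), bin 4 (7), bin 5 (6), bin 6 (4).
Tightest fit is bin 6 with 4 free.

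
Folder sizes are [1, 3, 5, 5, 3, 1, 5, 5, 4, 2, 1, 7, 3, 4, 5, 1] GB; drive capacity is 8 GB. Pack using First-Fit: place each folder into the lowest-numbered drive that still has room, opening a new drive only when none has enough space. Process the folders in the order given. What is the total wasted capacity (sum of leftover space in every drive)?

9

drive 1: place 1 GB, 7 GB left
drive 1: place 3 GB, 4 GB left
drive 2: place 5 GB, 3 GB left
drive 3: place 5 GB, 3 GB left
drive 1: place 3 GB, 1 GB left
drive 1: place 1 GB, 0 GB left
drive 4: place 5 GB, 3 GB left
drive 5: place 5 GB, 3 GB left
drive 6: place 4 GB, 4 GB left
drive 2: place 2 GB, 1 GB left
drive 2: place 1 GB, 0 GB left
drive 7: place 7 GB, 1 GB left
drive 3: place 3 GB, 0 GB left
drive 6: place 4 GB, 0 GB left
drive 8: place 5 GB, 3 GB left
drive 4: place 1 GB, 2 GB left
8 drives × 8 GB = 64 GB; used 55 GB; unused 9 GB.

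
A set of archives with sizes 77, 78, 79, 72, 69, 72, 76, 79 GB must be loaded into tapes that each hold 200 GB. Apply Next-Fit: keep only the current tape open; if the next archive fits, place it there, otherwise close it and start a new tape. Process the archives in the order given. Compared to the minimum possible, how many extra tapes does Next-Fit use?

0

Next-Fit: [77,78] [79,72] [69,72] [76,79] → 4 tapes.
Total size 602 GB; any packing needs at least ⌈602/200⌉ = 4 tapes.
So 4 is already optimal.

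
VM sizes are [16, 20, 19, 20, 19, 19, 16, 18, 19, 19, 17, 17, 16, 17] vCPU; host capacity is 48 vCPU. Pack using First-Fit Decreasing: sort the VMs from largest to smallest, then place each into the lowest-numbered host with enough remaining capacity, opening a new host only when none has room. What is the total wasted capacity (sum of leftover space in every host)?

84

Sorted descending: 20, 20, 19, 19, 19, 19, 19, 18, 17, 17, 17, 16, 16, 16.
host 1: place 20 vCPU, 28 vCPU left
host 1: place 20 vCPU, 8 vCPU left
host 2: place 19 vCPU, 29 vCPU left
host 2: place 19 vCPU, 10 vCPU left
host 3: place 19 vCPU, 29 vCPU left
host 3: place 19 vCPU, 10 vCPU left
host 4: place 19 vCPU, 29 vCPU left
host 4: place 18 vCPU, 11 vCPU left
host 5: place 17 vCPU, 31 vCPU left
host 5: place 17 vCPU, 14 vCPU left
host 6: place 17 vCPU, 31 vCPU left
host 6: place 16 vCPU, 15 vCPU left
host 7: place 16 vCPU, 32 vCPU left
host 7: place 16 vCPU, 16 vCPU left
7 hosts × 48 vCPU = 336 vCPU; used 252 vCPU; unused 84 vCPU.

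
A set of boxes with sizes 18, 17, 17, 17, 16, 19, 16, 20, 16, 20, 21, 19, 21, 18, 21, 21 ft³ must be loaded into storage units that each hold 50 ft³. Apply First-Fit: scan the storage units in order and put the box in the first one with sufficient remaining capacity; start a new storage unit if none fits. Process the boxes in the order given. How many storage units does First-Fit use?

storage unit 1: place 18 ft³, 32 ft³ left
storage unit 1: place 17 ft³, 15 ft³ left
storage unit 2: place 17 ft³, 33 ft³ left
storage unit 2: place 17 ft³, 16 ft³ left
storage unit 2: place 16 ft³, 0 ft³ left
storage unit 3: place 19 ft³, 31 ft³ left
storage unit 3: place 16 ft³, 15 ft³ left
storage unit 4: place 20 ft³, 30 ft³ left
storage unit 4: place 16 ft³, 14 ft³ left
storage unit 5: place 20 ft³, 30 ft³ left
storage unit 5: place 21 ft³, 9 ft³ left
storage unit 6: place 19 ft³, 31 ft³ left
storage unit 6: place 21 ft³, 10 ft³ left
storage unit 7: place 18 ft³, 32 ft³ left
storage unit 7: place 21 ft³, 11 ft³ left
storage unit 8: place 21 ft³, 29 ft³ left

8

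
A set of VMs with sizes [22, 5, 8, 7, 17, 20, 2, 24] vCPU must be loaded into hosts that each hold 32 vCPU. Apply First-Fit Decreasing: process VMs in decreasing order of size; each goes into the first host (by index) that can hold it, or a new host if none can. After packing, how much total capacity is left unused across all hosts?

Sorted descending: 24, 22, 20, 17, 8, 7, 5, 2.
24 vCPU → host 1 (remaining 8 vCPU)
22 vCPU → host 2 (remaining 10 vCPU)
20 vCPU → host 3 (remaining 12 vCPU)
17 vCPU → host 4 (remaining 15 vCPU)
8 vCPU → host 1 (remaining 0 vCPU)
7 vCPU → host 2 (remaining 3 vCPU)
5 vCPU → host 3 (remaining 7 vCPU)
2 vCPU → host 2 (remaining 1 vCPU)
4 hosts × 32 vCPU = 128 vCPU; used 105 vCPU; unused 23 vCPU.

23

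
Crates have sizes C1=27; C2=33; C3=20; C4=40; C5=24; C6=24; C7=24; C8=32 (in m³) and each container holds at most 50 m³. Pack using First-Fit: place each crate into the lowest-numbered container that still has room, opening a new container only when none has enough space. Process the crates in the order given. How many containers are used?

6 containers

Put C1 (27 m³) in container 1; 23 m³ remain.
Put C2 (33 m³) in container 2; 17 m³ remain.
Put C3 (20 m³) in container 1; 3 m³ remain.
Put C4 (40 m³) in container 3; 10 m³ remain.
Put C5 (24 m³) in container 4; 26 m³ remain.
Put C6 (24 m³) in container 4; 2 m³ remain.
Put C7 (24 m³) in container 5; 26 m³ remain.
Put C8 (32 m³) in container 6; 18 m³ remain.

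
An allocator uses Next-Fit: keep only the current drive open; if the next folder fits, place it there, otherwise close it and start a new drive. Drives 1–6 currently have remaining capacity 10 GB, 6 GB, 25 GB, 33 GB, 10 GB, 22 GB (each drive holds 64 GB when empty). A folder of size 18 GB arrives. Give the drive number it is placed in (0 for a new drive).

Next-Fit only looks at drive 6, which has 22 GB free.
18 GB fits there.

6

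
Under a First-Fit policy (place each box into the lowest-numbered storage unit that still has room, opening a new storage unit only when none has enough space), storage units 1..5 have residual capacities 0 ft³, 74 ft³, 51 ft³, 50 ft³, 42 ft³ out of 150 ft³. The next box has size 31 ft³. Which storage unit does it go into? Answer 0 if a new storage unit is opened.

2

Storage units with room: storage unit 2 (74 ft³), storage unit 3 (51 ft³), storage unit 4 (50 ft³), storage unit 5 (42 ft³).
The first with room is storage unit 2.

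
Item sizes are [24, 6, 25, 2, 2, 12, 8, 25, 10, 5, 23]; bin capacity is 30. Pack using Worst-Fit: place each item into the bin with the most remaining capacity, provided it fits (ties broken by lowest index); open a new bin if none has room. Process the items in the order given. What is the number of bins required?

5 bins

Put 24 in bin 1; 6 remain.
Put 6 in bin 1; 0 remain.
Put 25 in bin 2; 5 remain.
Put 2 in bin 2; 3 remain.
Put 2 in bin 2; 1 remain.
Put 12 in bin 3; 18 remain.
Put 8 in bin 3; 10 remain.
Put 25 in bin 4; 5 remain.
Put 10 in bin 3; 0 remain.
Put 5 in bin 4; 0 remain.
Put 23 in bin 5; 7 remain.
Final bins: [24,6] [25,2,2] [12,8,10] [25,5] [23].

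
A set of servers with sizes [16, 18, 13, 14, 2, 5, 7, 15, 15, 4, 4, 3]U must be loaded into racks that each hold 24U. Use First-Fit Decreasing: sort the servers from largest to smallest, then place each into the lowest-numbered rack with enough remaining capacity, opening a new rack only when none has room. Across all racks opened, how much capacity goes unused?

28

Sorted descending: 18, 16, 15, 15, 14, 13, 7, 5, 4, 4, 3, 2.
rack 1: place 18U, 6U left
rack 2: place 16U, 8U left
rack 3: place 15U, 9U left
rack 4: place 15U, 9U left
rack 5: place 14U, 10U left
rack 6: place 13U, 11U left
rack 2: place 7U, 1U left
rack 1: place 5U, 1U left
rack 3: place 4U, 5U left
rack 3: place 4U, 1U left
rack 4: place 3U, 6U left
rack 4: place 2U, 4U left
6 racks × 24U = 144U; used 116U; unused 28U.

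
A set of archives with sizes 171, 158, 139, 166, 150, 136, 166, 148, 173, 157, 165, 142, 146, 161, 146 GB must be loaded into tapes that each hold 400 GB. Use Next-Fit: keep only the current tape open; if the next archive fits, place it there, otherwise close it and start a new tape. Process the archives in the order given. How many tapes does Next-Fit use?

tape 1: place 171 GB, 229 GB left
tape 1: place 158 GB, 71 GB left
tape 2: place 139 GB, 261 GB left
tape 2: place 166 GB, 95 GB left
tape 3: place 150 GB, 250 GB left
tape 3: place 136 GB, 114 GB left
tape 4: place 166 GB, 234 GB left
tape 4: place 148 GB, 86 GB left
tape 5: place 173 GB, 227 GB left
tape 5: place 157 GB, 70 GB left
tape 6: place 165 GB, 235 GB left
tape 6: place 142 GB, 93 GB left
tape 7: place 146 GB, 254 GB left
tape 7: place 161 GB, 93 GB left
tape 8: place 146 GB, 254 GB left

8 tapes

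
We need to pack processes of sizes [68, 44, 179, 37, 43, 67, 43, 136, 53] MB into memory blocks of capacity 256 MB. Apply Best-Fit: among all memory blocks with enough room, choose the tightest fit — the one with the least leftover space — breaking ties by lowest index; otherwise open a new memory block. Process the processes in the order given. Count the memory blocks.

3 memory blocks

memory block 1: place 68 MB, 188 MB left
memory block 1: place 44 MB, 144 MB left
memory block 2: place 179 MB, 77 MB left
memory block 2: place 37 MB, 40 MB left
memory block 1: place 43 MB, 101 MB left
memory block 1: place 67 MB, 34 MB left
memory block 3: place 43 MB, 213 MB left
memory block 3: place 136 MB, 77 MB left
memory block 3: place 53 MB, 24 MB left
Final memory blocks: [68,44,43,67] [179,37] [43,136,53].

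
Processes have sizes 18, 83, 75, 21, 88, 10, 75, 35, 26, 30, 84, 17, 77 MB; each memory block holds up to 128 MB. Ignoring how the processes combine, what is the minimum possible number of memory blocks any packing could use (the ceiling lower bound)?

Total size = 18 + 83 + 75 + 21 + 88 + 10 + 75 + 35 + 26 + 30 + 84 + 17 + 77 = 639 MB.
⌈639 / 128⌉ = 5.

5 memory blocks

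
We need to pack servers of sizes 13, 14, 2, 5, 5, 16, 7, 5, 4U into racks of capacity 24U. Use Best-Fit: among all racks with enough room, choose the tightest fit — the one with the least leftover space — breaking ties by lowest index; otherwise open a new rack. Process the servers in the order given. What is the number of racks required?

4

Put 13U in rack 1; 11U remain.
Put 14U in rack 2; 10U remain.
Put 2U in rack 2; 8U remain.
Put 5U in rack 2; 3U remain.
Put 5U in rack 1; 6U remain.
Put 16U in rack 3; 8U remain.
Put 7U in rack 3; 1U remain.
Put 5U in rack 1; 1U remain.
Put 4U in rack 4; 20U remain.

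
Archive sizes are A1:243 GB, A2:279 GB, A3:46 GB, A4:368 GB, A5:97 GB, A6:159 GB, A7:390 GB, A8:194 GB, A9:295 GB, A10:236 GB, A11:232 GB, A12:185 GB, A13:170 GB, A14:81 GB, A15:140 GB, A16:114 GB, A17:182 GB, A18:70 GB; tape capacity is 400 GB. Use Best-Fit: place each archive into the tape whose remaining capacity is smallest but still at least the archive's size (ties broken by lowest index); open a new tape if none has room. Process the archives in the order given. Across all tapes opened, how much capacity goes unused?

Put A1 (243 GB) in tape 1; 157 GB remain.
Put A2 (279 GB) in tape 2; 121 GB remain.
Put A3 (46 GB) in tape 2; 75 GB remain.
Put A4 (368 GB) in tape 3; 32 GB remain.
Put A5 (97 GB) in tape 1; 60 GB remain.
Put A6 (159 GB) in tape 4; 241 GB remain.
Put A7 (390 GB) in tape 5; 10 GB remain.
Put A8 (194 GB) in tape 4; 47 GB remain.
Put A9 (295 GB) in tape 6; 105 GB remain.
Put A10 (236 GB) in tape 7; 164 GB remain.
Put A11 (232 GB) in tape 8; 168 GB remain.
Put A12 (185 GB) in tape 9; 215 GB remain.
Put A13 (170 GB) in tape 9; 45 GB remain.
Put A14 (81 GB) in tape 6; 24 GB remain.
Put A15 (140 GB) in tape 7; 24 GB remain.
Put A16 (114 GB) in tape 8; 54 GB remain.
Put A17 (182 GB) in tape 10; 218 GB remain.
Put A18 (70 GB) in tape 2; 5 GB remain.
10 tapes × 400 GB = 4000 GB; used 3481 GB; unused 519 GB.

519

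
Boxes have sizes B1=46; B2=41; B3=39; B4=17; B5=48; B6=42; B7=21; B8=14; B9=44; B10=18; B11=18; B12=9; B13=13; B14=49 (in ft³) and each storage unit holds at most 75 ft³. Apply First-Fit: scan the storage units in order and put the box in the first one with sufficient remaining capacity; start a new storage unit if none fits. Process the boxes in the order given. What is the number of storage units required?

storage unit 1: place B1 (46 ft³), 29 ft³ left
storage unit 2: place B2 (41 ft³), 34 ft³ left
storage unit 3: place B3 (39 ft³), 36 ft³ left
storage unit 1: place B4 (17 ft³), 12 ft³ left
storage unit 4: place B5 (48 ft³), 27 ft³ left
storage unit 5: place B6 (42 ft³), 33 ft³ left
storage unit 2: place B7 (21 ft³), 13 ft³ left
storage unit 3: place B8 (14 ft³), 22 ft³ left
storage unit 6: place B9 (44 ft³), 31 ft³ left
storage unit 3: place B10 (18 ft³), 4 ft³ left
storage unit 4: place B11 (18 ft³), 9 ft³ left
storage unit 1: place B12 (9 ft³), 3 ft³ left
storage unit 2: place B13 (13 ft³), 0 ft³ left
storage unit 7: place B14 (49 ft³), 26 ft³ left

7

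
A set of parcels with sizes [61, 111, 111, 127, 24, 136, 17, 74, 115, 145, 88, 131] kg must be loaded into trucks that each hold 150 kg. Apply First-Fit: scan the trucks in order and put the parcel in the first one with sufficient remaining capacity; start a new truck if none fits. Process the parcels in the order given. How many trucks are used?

Put 61 kg in truck 1; 89 kg remain.
Put 111 kg in truck 2; 39 kg remain.
Put 111 kg in truck 3; 39 kg remain.
Put 127 kg in truck 4; 23 kg remain.
Put 24 kg in truck 1; 65 kg remain.
Put 136 kg in truck 5; 14 kg remain.
Put 17 kg in truck 1; 48 kg remain.
Put 74 kg in truck 6; 76 kg remain.
Put 115 kg in truck 7; 35 kg remain.
Put 145 kg in truck 8; 5 kg remain.
Put 88 kg in truck 9; 62 kg remain.
Put 131 kg in truck 10; 19 kg remain.
Final trucks: [61,24,17] [111] [111] [127] [136] [74] [115] [145] [88] [131].

10 trucks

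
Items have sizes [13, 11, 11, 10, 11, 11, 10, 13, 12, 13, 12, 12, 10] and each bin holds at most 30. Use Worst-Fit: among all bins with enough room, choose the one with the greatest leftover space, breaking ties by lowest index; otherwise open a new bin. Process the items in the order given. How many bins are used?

7 bins

13 → bin 1 (remaining 17)
11 → bin 1 (remaining 6)
11 → bin 2 (remaining 19)
10 → bin 2 (remaining 9)
11 → bin 3 (remaining 19)
11 → bin 3 (remaining 8)
10 → bin 4 (remaining 20)
13 → bin 4 (remaining 7)
12 → bin 5 (remaining 18)
13 → bin 5 (remaining 5)
12 → bin 6 (remaining 18)
12 → bin 6 (remaining 6)
10 → bin 7 (remaining 20)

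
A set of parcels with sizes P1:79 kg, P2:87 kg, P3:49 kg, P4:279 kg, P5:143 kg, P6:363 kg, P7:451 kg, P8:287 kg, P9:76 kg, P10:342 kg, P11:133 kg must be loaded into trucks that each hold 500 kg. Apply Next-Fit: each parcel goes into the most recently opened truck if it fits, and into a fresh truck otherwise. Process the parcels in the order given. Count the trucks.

6

Put P1 (79 kg) in truck 1; 421 kg remain.
Put P2 (87 kg) in truck 1; 334 kg remain.
Put P3 (49 kg) in truck 1; 285 kg remain.
Put P4 (279 kg) in truck 1; 6 kg remain.
Put P5 (143 kg) in truck 2; 357 kg remain.
Put P6 (363 kg) in truck 3; 137 kg remain.
Put P7 (451 kg) in truck 4; 49 kg remain.
Put P8 (287 kg) in truck 5; 213 kg remain.
Put P9 (76 kg) in truck 5; 137 kg remain.
Put P10 (342 kg) in truck 6; 158 kg remain.
Put P11 (133 kg) in truck 6; 25 kg remain.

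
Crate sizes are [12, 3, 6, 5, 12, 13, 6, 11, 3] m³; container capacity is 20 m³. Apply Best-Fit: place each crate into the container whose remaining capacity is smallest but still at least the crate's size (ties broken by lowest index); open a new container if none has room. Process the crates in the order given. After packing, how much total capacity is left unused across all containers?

9

12 m³ → container 1 (remaining 8 m³)
3 m³ → container 1 (remaining 5 m³)
6 m³ → container 2 (remaining 14 m³)
5 m³ → container 1 (remaining 0 m³)
12 m³ → container 2 (remaining 2 m³)
13 m³ → container 3 (remaining 7 m³)
6 m³ → container 3 (remaining 1 m³)
11 m³ → container 4 (remaining 9 m³)
3 m³ → container 4 (remaining 6 m³)
4 containers × 20 m³ = 80 m³; used 71 m³; unused 9 m³.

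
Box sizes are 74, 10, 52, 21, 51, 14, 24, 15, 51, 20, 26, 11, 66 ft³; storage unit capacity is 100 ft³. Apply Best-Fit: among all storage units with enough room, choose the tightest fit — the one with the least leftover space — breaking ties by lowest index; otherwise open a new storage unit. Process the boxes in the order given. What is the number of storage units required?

74 ft³ → storage unit 1 (remaining 26 ft³)
10 ft³ → storage unit 1 (remaining 16 ft³)
52 ft³ → storage unit 2 (remaining 48 ft³)
21 ft³ → storage unit 2 (remaining 27 ft³)
51 ft³ → storage unit 3 (remaining 49 ft³)
14 ft³ → storage unit 1 (remaining 2 ft³)
24 ft³ → storage unit 2 (remaining 3 ft³)
15 ft³ → storage unit 3 (remaining 34 ft³)
51 ft³ → storage unit 4 (remaining 49 ft³)
20 ft³ → storage unit 3 (remaining 14 ft³)
26 ft³ → storage unit 4 (remaining 23 ft³)
11 ft³ → storage unit 3 (remaining 3 ft³)
66 ft³ → storage unit 5 (remaining 34 ft³)

5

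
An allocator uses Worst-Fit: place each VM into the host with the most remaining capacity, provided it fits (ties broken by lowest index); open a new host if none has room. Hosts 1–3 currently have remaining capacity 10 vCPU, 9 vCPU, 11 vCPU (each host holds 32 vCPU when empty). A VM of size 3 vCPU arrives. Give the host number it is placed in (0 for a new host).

Hosts with room: host 1 (10 vCPU), host 2 (9 vCPU), host 3 (11 vCPU).
Most room is host 3 with 11 vCPU free.

3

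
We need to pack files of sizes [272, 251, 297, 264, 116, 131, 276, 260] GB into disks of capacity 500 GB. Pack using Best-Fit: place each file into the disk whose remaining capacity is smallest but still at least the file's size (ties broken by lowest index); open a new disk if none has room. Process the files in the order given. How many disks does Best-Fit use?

disk 1: place 272 GB, 228 GB left
disk 2: place 251 GB, 249 GB left
disk 3: place 297 GB, 203 GB left
disk 4: place 264 GB, 236 GB left
disk 3: place 116 GB, 87 GB left
disk 1: place 131 GB, 97 GB left
disk 5: place 276 GB, 224 GB left
disk 6: place 260 GB, 240 GB left

6 disks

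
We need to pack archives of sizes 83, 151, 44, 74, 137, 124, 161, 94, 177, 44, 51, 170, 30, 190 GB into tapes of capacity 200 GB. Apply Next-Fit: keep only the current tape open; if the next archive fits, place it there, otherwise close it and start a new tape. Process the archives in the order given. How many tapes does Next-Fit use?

11 tapes

tape 1: place 83 GB, 117 GB left
tape 2: place 151 GB, 49 GB left
tape 2: place 44 GB, 5 GB left
tape 3: place 74 GB, 126 GB left
tape 4: place 137 GB, 63 GB left
tape 5: place 124 GB, 76 GB left
tape 6: place 161 GB, 39 GB left
tape 7: place 94 GB, 106 GB left
tape 8: place 177 GB, 23 GB left
tape 9: place 44 GB, 156 GB left
tape 9: place 51 GB, 105 GB left
tape 10: place 170 GB, 30 GB left
tape 10: place 30 GB, 0 GB left
tape 11: place 190 GB, 10 GB left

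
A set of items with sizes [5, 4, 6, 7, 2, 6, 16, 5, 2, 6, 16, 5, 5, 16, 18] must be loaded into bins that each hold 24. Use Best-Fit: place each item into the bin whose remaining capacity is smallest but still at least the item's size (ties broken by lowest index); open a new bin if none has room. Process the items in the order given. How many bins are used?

bin 1: place 5, 19 left
bin 1: place 4, 15 left
bin 1: place 6, 9 left
bin 1: place 7, 2 left
bin 1: place 2, 0 left
bin 2: place 6, 18 left
bin 2: place 16, 2 left
bin 3: place 5, 19 left
bin 2: place 2, 0 left
bin 3: place 6, 13 left
bin 4: place 16, 8 left
bin 4: place 5, 3 left
bin 3: place 5, 8 left
bin 5: place 16, 8 left
bin 6: place 18, 6 left
Final bins: [5,4,6,7,2] [6,16,2] [5,6,5] [16,5] [16] [18].

6 bins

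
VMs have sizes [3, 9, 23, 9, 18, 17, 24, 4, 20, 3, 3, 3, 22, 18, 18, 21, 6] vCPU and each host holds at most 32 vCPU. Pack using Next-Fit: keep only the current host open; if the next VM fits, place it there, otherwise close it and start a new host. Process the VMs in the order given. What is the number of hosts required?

host 1: place 3 vCPU, 29 vCPU left
host 1: place 9 vCPU, 20 vCPU left
host 2: place 23 vCPU, 9 vCPU left
host 2: place 9 vCPU, 0 vCPU left
host 3: place 18 vCPU, 14 vCPU left
host 4: place 17 vCPU, 15 vCPU left
host 5: place 24 vCPU, 8 vCPU left
host 5: place 4 vCPU, 4 vCPU left
host 6: place 20 vCPU, 12 vCPU left
host 6: place 3 vCPU, 9 vCPU left
host 6: place 3 vCPU, 6 vCPU left
host 6: place 3 vCPU, 3 vCPU left
host 7: place 22 vCPU, 10 vCPU left
host 8: place 18 vCPU, 14 vCPU left
host 9: place 18 vCPU, 14 vCPU left
host 10: place 21 vCPU, 11 vCPU left
host 10: place 6 vCPU, 5 vCPU left

10 hosts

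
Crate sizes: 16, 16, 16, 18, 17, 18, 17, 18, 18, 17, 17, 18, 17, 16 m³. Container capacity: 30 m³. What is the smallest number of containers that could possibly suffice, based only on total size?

Total size = 16 + 16 + 16 + 18 + 17 + 18 + 17 + 18 + 18 + 17 + 17 + 18 + 17 + 16 = 239 m³.
⌈239 / 30⌉ = 8.

8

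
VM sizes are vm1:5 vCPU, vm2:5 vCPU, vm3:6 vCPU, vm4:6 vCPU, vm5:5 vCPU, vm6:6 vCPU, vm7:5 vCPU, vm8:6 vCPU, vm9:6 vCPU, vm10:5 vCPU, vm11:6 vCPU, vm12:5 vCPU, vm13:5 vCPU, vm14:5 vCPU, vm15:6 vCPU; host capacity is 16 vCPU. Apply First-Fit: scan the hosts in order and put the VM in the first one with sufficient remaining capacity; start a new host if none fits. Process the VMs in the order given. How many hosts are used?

vm1 (5 vCPU) → host 1 (remaining 11 vCPU)
vm2 (5 vCPU) → host 1 (remaining 6 vCPU)
vm3 (6 vCPU) → host 1 (remaining 0 vCPU)
vm4 (6 vCPU) → host 2 (remaining 10 vCPU)
vm5 (5 vCPU) → host 2 (remaining 5 vCPU)
vm6 (6 vCPU) → host 3 (remaining 10 vCPU)
vm7 (5 vCPU) → host 2 (remaining 0 vCPU)
vm8 (6 vCPU) → host 3 (remaining 4 vCPU)
vm9 (6 vCPU) → host 4 (remaining 10 vCPU)
vm10 (5 vCPU) → host 4 (remaining 5 vCPU)
vm11 (6 vCPU) → host 5 (remaining 10 vCPU)
vm12 (5 vCPU) → host 4 (remaining 0 vCPU)
vm13 (5 vCPU) → host 5 (remaining 5 vCPU)
vm14 (5 vCPU) → host 5 (remaining 0 vCPU)
vm15 (6 vCPU) → host 6 (remaining 10 vCPU)
Final hosts: [5,5,6] [6,5,5] [6,6] [6,5,5] [6,5,5] [6].

6 hosts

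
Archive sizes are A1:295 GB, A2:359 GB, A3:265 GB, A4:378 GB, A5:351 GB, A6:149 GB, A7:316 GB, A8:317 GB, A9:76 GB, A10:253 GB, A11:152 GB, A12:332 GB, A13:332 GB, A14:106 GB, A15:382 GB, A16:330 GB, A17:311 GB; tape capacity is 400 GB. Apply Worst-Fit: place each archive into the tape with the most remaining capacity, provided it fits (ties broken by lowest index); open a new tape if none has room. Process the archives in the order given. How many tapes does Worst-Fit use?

A1 (295 GB) → tape 1 (remaining 105 GB)
A2 (359 GB) → tape 2 (remaining 41 GB)
A3 (265 GB) → tape 3 (remaining 135 GB)
A4 (378 GB) → tape 4 (remaining 22 GB)
A5 (351 GB) → tape 5 (remaining 49 GB)
A6 (149 GB) → tape 6 (remaining 251 GB)
A7 (316 GB) → tape 7 (remaining 84 GB)
A8 (317 GB) → tape 8 (remaining 83 GB)
A9 (76 GB) → tape 6 (remaining 175 GB)
A10 (253 GB) → tape 9 (remaining 147 GB)
A11 (152 GB) → tape 6 (remaining 23 GB)
A12 (332 GB) → tape 10 (remaining 68 GB)
A13 (332 GB) → tape 11 (remaining 68 GB)
A14 (106 GB) → tape 9 (remaining 41 GB)
A15 (382 GB) → tape 12 (remaining 18 GB)
A16 (330 GB) → tape 13 (remaining 70 GB)
A17 (311 GB) → tape 14 (remaining 89 GB)

14 tapes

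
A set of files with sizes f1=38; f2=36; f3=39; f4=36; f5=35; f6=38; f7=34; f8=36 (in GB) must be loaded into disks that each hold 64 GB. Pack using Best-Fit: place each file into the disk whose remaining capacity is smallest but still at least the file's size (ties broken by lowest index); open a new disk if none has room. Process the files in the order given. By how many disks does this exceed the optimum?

0

Best-Fit: [38] [36] [39] [36] [35] [38] [34] [36] → 8 disks.
8 files exceed 32 GB (half the capacity), and no two of those can share a disk, so at least 8 disks are needed.
So 8 is already optimal.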